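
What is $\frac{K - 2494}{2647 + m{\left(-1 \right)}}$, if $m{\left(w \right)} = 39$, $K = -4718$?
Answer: $- \frac{3606}{1343} \approx -2.685$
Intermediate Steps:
$\frac{K - 2494}{2647 + m{\left(-1 \right)}} = \frac{-4718 - 2494}{2647 + 39} = - \frac{7212}{2686} = \left(-7212\right) \frac{1}{2686} = - \frac{3606}{1343}$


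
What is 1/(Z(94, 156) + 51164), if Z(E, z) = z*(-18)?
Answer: 1/48356 ≈ 2.0680e-5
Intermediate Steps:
Z(E, z) = -18*z
1/(Z(94, 156) + 51164) = 1/(-18*156 + 51164) = 1/(-2808 + 51164) = 1/48356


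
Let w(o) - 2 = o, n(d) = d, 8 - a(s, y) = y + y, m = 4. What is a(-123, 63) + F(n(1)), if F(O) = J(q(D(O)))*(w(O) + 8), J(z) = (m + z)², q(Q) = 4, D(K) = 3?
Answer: 586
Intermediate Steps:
a(s, y) = 8 - 2*y (a(s, y) = 8 - (y + y) = 8 - 2*y)
w(o) = 2 + o
J(z) = (4 + z)²
F(O) = 640 + 64*O (F(O) = (4 + 4)²*((2 + O) + 8) = 8²*(10 + O) = 64*(10 + O) = 640 + 64*O)
a(-123, 63) + F(n(1)) = (8 - 2*63) + (640 + 64*1) = (8 - 126) + (640 + 64) = -118 + 704 = 586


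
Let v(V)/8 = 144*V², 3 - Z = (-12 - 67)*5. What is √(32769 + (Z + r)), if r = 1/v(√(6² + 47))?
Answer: √526435114918/3984 ≈ 182.12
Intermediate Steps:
Z = 398 (Z = 3 - (-12 - 67)*5 = 3 - (-79)*5 = 3 - 1*(-395) = 3 + 395 = 398)
v(V) = 1152*V² (v(V) = 8*(144*V²) = 1152*V²)
r = 1/95616 (r = 1/(1152*(√(6² + 47))²) = 1/(1152*(√(36 + 47))²) = 1/(1152*(√83)²) = 1/(1152*83) = 1/95616 ≈ 1.0459e-5)
√(32769 + (Z + r)) = √(32769 + (398 + 1/95616)) = √(32769 + 38055169/95616) = √(3171295873/95616) = √526435114918/3984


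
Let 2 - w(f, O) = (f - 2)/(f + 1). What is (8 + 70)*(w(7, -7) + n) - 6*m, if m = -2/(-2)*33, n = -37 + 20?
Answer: -5667/4 ≈ -1416.8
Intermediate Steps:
w(f, O) = 2 - (-2 + f)/(1 + f) (w(f, O) = 2 - (f - 2)/(f + 1) = 2 - (-2 + f)/(1 + f))
n = -17
m = 33 (m = -2*(-½)*33 = 1*33 = 33)
(8 + 70)*(w(7, -7) + n) - 6*m = (8 + 70)*((4 + 7)/(1 + 7) - 17) - 6*33 = 78*(11/8 - 17) - 198 = 78*(-125/8) - 198 = -4875/4 - 198 = -5667/4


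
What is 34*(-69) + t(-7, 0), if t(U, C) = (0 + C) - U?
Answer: -2339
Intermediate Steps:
t(U, C) = C - U
34*(-69) + t(-7, 0) = 34*(-69) + (0 - 1*(-7)) = -2346 + (0 + 7) = -2346 + 7 = -2339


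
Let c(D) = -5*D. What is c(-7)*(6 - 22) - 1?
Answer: -561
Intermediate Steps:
c(-7)*(6 - 22) - 1 = (-5*(-7))*(6 - 22) - 1 = 35*(-16) - 1 = -560 - 1 = -561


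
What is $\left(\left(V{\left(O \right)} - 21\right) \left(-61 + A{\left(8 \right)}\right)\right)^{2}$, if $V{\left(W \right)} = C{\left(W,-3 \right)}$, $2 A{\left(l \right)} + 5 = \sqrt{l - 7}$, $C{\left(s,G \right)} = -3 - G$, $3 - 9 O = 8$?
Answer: $1750329$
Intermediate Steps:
$O = - \frac{5}{9}$ ($O = \frac{1}{3} - \frac{8}{9} = - \frac{5}{9} \approx -0.55556$)
$A{\left(l \right)} = - \frac{5}{2} + \frac{\sqrt{-7 + l}}{2}$ ($A{\left(l \right)} = - \frac{5}{2} + \frac{\sqrt{l - 7}}{2} = - \frac{5}{2} + \frac{\sqrt{-7 + l}}{2}$)
$V{\left(W \right)} = 0$ ($V{\left(W \right)} = -3 - -3 = -3 + 3 = 0$)
$\left(\left(V{\left(O \right)} - 21\right) \left(-61 + A{\left(8 \right)}\right)\right)^{2} = \left(\left(0 - 21\right) \left(-61 - \left(\frac{5}{2} - \frac{\sqrt{-7 + 8}}{2}\right)\right)\right)^{2} = \left(- 21 \left(-61 - \left(\frac{5}{2} - \frac{\sqrt{1}}{2}\right)\right)\right)^{2} = \left(- 21 \left(-61 + \left(- \frac{5}{2} + \frac{1}{2} \cdot 1\right)\right)\right)^{2} = \left(- 21 \left(-61 + \left(- \frac{5}{2} + \frac{1}{2}\right)\right)\right)^{2} = \left(- 21 \left(-61 - 2\right)\right)^{2} = \left(\left(-21\right) \left(-63\right)\right)^{2} = 1323^{2} = 1750329$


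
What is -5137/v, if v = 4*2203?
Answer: -5137/8812 ≈ -0.58296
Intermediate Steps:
v = 8812
-5137/v = -5137/8812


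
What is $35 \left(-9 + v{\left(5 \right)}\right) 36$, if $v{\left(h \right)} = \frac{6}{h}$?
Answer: $-9828$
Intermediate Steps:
$35 \left(-9 + v{\left(5 \right)}\right) 36 = 35 \left(-9 + \frac{6}{5}\right) 36 = 35 \left(- \frac{39}{5}\right) 36 = \left(-273\right) 36 = -9828$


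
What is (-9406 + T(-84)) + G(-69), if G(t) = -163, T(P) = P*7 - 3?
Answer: -10160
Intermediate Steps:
T(P) = -3 + 7*P (T(P) = 7*P - 3 = -3 + 7*P)
(-9406 + T(-84)) + G(-69) = (-9406 + (-3 + 7*(-84))) - 163 = (-9406 + (-3 - 588)) - 163 = (-9406 - 591) - 163 = -9997 - 163 = -10160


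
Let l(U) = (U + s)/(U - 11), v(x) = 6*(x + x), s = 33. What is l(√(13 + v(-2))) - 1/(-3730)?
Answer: (-123079*I + 3731*√11)/(3730*(√11 + 11*I)) ≈ -2.6664 - 1.1055*I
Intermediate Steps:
v(x) = 12*x (v(x) = 6*(2*x) = 12*x)
l(U) = (33 + U)/(-11 + U) (l(U) = (U + 33)/(U - 11) = (33 + U)/(-11 + U))
l(√(13 + v(-2))) - 1/(-3730) = (33 + √(13 + 12*(-2)))/(-11 + √(13 + 12*(-2))) - 1/(-3730) = (33 + √(13 - 24))/(-11 + √(13 - 24)) - 1*(-1/3730) = (33 + √(-11))/(-11 + √(-11)) + 1/3730 = (33 + I*√11)/(-11 + I*√11) + 1/3730 = 1/3730 + (33 + I*√11)/(-11 + I*√11)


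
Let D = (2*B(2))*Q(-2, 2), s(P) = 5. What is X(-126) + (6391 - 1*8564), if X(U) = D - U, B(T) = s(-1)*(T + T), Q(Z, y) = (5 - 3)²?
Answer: -1887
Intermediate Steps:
Q(Z, y) = 4 (Q(Z, y) = 2² = 4)
B(T) = 10*T (B(T) = 5*(T + T) = 5*(2*T) = 10*T)
D = 160 (D = (2*(10*2))*4 = (2*20)*4 = 40*4 = 160)
X(U) = 160 - U
X(-126) + (6391 - 1*8564) = (160 - 1*(-126)) + (6391 - 1*8564) = (160 + 126) + (6391 - 8564) = 286 - 2173 = -1887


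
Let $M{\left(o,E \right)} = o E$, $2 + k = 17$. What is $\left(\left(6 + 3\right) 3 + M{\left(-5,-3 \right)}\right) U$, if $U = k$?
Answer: $630$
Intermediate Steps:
$k = 15$ ($k = -2 + 17 = 15$)
$U = 15$
$M{\left(o,E \right)} = E o$
$\left(\left(6 + 3\right) 3 + M{\left(-5,-3 \right)}\right) U = \left(\left(6 + 3\right) 3 - -15\right) 15 = \left(9 \cdot 3 + 15\right) 15 = \left(27 + 15\right) 15 = 42 \cdot 15 = 630$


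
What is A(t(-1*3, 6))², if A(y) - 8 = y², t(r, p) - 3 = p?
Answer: 7921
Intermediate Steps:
t(r, p) = 3 + p
A(y) = 8 + y²
A(t(-1*3, 6))² = (8 + (3 + 6)²)² = (8 + 9²)² = (8 + 81)² = 89² = 7921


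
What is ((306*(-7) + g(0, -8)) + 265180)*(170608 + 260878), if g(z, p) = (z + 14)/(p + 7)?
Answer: 113491173664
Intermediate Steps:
g(z, p) = (14 + z)/(7 + p)
((306*(-7) + g(0, -8)) + 265180)*(170608 + 260878) = ((306*(-7) + (14 + 0)/(7 - 8)) + 265180)*(170608 + 260878) = ((-2142 + 14/(-1)) + 265180)*431486 = ((-2142 - 1*14) + 265180)*431486 = ((-2142 - 14) + 265180)*431486 = (-2156 + 265180)*431486 = 263024*431486 = 113491173664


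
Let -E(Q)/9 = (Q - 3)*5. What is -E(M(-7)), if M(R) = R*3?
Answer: -1080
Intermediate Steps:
M(R) = 3*R
E(Q) = 135 - 45*Q (E(Q) = -9*(Q - 3)*5 = -9*(-3 + Q)*5 = -9*(-15 + 5*Q) = 135 - 45*Q)
-E(M(-7)) = -(135 - 135*(-7)) = -(135 - 45*(-21)) = -(135 + 945) = -1*1080 = -1080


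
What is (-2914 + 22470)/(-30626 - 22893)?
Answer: -19556/53519 ≈ -0.36540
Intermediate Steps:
(-2914 + 22470)/(-30626 - 22893) = 19556/(-53519) = 19556*(-1/53519) = -19556/53519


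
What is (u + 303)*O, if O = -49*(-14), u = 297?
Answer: 411600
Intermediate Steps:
O = 686
(u + 303)*O = (297 + 303)*686 = 600*686 = 411600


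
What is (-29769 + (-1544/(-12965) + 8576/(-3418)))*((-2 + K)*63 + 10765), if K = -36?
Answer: -5521931786438419/22157185 ≈ -2.4922e+8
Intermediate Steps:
(-29769 + (-1544/(-12965) + 8576/(-3418)))*((-2 + K)*63 + 10765) = (-29769 + (-1544/(-12965) + 8576/(-3418)))*((-2 - 36)*63 + 10765) = (-29769 + (-1544*(-1/12965) + 8576*(-1/3418)))*(-38*63 + 10765) = (-29769 + (1544/12965 - 4288/1709))*(-2394 + 10765) = (-29769 - 52955224/22157185)*8371 = -659650195489/22157185*8371 = -5521931786438419/22157185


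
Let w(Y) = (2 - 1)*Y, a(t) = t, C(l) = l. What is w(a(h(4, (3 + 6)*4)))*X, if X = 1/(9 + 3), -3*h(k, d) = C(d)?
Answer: -1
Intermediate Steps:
h(k, d) = -d/3
X = 1/12 ≈ 0.083333
w(Y) = Y (w(Y) = 1*Y = Y)
w(a(h(4, (3 + 6)*4)))*X = -(3 + 6)*4/3*(1/12) = -3*4*(1/12) = -⅓*36*(1/12) = -12*1/12 = -1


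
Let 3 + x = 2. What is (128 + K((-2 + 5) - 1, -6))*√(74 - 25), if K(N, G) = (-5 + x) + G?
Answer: 812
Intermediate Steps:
x = -1 (x = -3 + 2 = -1)
K(N, G) = -6 + G (K(N, G) = (-5 - 1) + G = -6 + G)
(128 + K((-2 + 5) - 1, -6))*√(74 - 25) = (128 + (-6 - 6))*√(74 - 25) = (128 - 12)*√49 = 116*7 = 812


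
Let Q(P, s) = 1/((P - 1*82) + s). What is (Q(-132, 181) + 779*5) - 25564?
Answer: -715078/33 ≈ -21669.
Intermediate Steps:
Q(P, s) = 1/(-82 + P + s) (Q(P, s) = 1/((P - 82) + s) = 1/((-82 + P) + s) = 1/(-82 + P + s))
(Q(-132, 181) + 779*5) - 25564 = (1/(-82 - 132 + 181) + 779*5) - 25564 = (1/(-33) + 3895) - 25564 = (-1/33 + 3895) - 25564 = 128534/33 - 25564 = -715078/33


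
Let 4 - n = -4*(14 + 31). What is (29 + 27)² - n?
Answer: 2952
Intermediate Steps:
n = 184 (n = 4 - (-4)*(14 + 31) = 4 - (-4)*45 = 4 - 1*(-180) = 4 + 180 = 184)
(29 + 27)² - n = (29 + 27)² - 1*184 = 56² - 184 = 3136 - 184 = 2952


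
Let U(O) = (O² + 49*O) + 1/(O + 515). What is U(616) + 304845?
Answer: 808082536/1131 ≈ 7.1449e+5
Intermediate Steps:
U(O) = O² + 1/(515 + O) + 49*O (U(O) = (O² + 49*O) + 1/(515 + O) = O² + 1/(515 + O) + 49*O)
U(616) + 304845 = (1 + 616³ + 564*616² + 25235*616)/(515 + 616) + 304845 = (1 + 233744896 + 564*379456 + 15544760)/1131 + 304845 = (1 + 233744896 + 214013184 + 15544760)/1131 + 304845 = (1/1131)*463302841 + 304845 = 463302841/1131 + 304845 = 808082536/1131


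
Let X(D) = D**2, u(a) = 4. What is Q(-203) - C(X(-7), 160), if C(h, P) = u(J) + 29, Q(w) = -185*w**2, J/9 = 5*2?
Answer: -7623698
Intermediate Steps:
J = 90 (J = 9*(5*2) = 9*10 = 90)
C(h, P) = 33 (C(h, P) = 4 + 29 = 33)
Q(-203) - C(X(-7), 160) = -185*(-203)**2 - 1*33 = -185*41209 - 33 = -7623665 - 33 = -7623698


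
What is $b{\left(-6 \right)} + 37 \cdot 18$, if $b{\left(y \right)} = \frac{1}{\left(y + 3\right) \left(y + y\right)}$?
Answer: $\frac{23977}{36} \approx 666.03$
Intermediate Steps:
$b{\left(y \right)} = \frac{1}{2 y \left(3 + y\right)}$ ($b{\left(y \right)} = \frac{1}{\left(3 + y\right) 2 y} = \frac{1}{2 y \left(3 + y\right)}$)
$b{\left(-6 \right)} + 37 \cdot 18 = \frac{1}{2 \left(-6\right) \left(3 - 6\right)} + 37 \cdot 18 = \frac{1}{2} \left(- \frac{1}{6}\right) \frac{1}{-3} + 666 = \frac{1}{2} \left(- \frac{1}{6}\right) \left(- \frac{1}{3}\right) + 666 = \frac{1}{36} + 666 = \frac{23977}{36}$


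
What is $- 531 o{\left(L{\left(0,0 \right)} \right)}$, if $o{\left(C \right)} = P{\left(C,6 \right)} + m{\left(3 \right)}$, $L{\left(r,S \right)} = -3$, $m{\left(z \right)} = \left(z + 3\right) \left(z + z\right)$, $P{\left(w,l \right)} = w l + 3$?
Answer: $-11151$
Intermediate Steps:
$P{\left(w,l \right)} = 3 + l w$ ($P{\left(w,l \right)} = l w + 3 = 3 + l w$)
$m{\left(z \right)} = 2 z \left(3 + z\right)$ ($m{\left(z \right)} = \left(3 + z\right) 2 z = 2 z \left(3 + z\right)$)
$o{\left(C \right)} = 39 + 6 C$ ($o{\left(C \right)} = \left(3 + 6 C\right) + 2 \cdot 3 \left(3 + 3\right) = \left(3 + 6 C\right) + 2 \cdot 3 \cdot 6 = \left(3 + 6 C\right) + 36 = 39 + 6 C$)
$- 531 o{\left(L{\left(0,0 \right)} \right)} = - 531 \left(39 + 6 \left(-3\right)\right) = - 531 \left(39 - 18\right) = \left(-531\right) 21 = -11151$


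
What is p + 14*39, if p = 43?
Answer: 589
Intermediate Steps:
p + 14*39 = 43 + 14*39 = 43 + 546 = 589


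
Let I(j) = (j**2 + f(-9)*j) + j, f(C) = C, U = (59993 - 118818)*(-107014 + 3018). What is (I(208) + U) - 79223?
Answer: 6117527077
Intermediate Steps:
U = 6117564700 (U = -58825*(-103996) = 6117564700)
I(j) = j**2 - 8*j (I(j) = (j**2 - 9*j) + j = j**2 - 8*j)
(I(208) + U) - 79223 = (208*(-8 + 208) + 6117564700) - 79223 = (208*200 + 6117564700) - 79223 = (41600 + 6117564700) - 79223 = 6117606300 - 79223 = 6117527077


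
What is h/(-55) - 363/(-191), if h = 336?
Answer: -44211/10505 ≈ -4.2086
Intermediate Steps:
h/(-55) - 363/(-191) = 336/(-55) - 363/(-191) = 336*(-1/55) - 363*(-1/191) = -336/55 + 363/191 = -44211/10505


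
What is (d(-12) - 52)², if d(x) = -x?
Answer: 1600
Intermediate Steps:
(d(-12) - 52)² = (-1*(-12) - 52)² = (12 - 52)² = (-40)² = 1600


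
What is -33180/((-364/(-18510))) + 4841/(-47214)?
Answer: -1035608463833/613782 ≈ -1.6873e+6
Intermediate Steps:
-33180/((-364/(-18510))) + 4841/(-47214) = -33180/((-364*(-1/18510))) + 4841*(-1/47214) = -33180/182/9255 - 4841/47214 = -33180*9255/182 - 4841/47214 = -21934350/13 - 4841/47214 = -1035608463833/613782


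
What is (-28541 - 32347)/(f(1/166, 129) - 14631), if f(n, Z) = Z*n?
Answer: 57104/13721 ≈ 4.1618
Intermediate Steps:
(-28541 - 32347)/(f(1/166, 129) - 14631) = (-28541 - 32347)/(129/166 - 14631) = -60888/(129*(1/166) - 14631) = -60888/(129/166 - 14631) = -60888/(-2428617/166) = -60888*(-166/2428617) = 57104/13721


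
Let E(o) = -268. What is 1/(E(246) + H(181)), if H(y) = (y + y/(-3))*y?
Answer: 3/64718 ≈ 4.6355e-5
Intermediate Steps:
H(y) = 2*y²/3 (H(y) = (y + y*(-⅓))*y = (y - y/3)*y = (2*y/3)*y = 2*y²/3)
1/(E(246) + H(181)) = 1/(-268 + (⅔)*181²) = 1/(-268 + (⅔)*32761) = 1/(-268 + 65522/3) = 1/(64718/3) = 3/64718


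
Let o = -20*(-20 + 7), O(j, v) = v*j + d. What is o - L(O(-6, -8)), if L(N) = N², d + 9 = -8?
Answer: -701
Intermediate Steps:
d = -17 (d = -9 - 8 = -17)
O(j, v) = -17 + j*v (O(j, v) = v*j - 17 = j*v - 17 = -17 + j*v)
o = 260 (o = -20*(-13) = 260)
o - L(O(-6, -8)) = 260 - (-17 - 6*(-8))² = 260 - (-17 + 48)² = 260 - 1*31² = 260 - 1*961 = 260 - 961 = -701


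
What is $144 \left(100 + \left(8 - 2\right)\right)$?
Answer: $15264$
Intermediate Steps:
$144 \left(100 + \left(8 - 2\right)\right) = 144 \left(100 + 6\right) = 144 \cdot 106 = 15264$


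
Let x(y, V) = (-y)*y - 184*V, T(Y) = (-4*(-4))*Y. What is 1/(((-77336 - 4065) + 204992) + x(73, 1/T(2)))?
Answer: 4/473025 ≈ 8.4562e-6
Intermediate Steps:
T(Y) = 16*Y
x(y, V) = -y² - 184*V
1/(((-77336 - 4065) + 204992) + x(73, 1/T(2))) = 1/(((-77336 - 4065) + 204992) + (-1*73² - 184/(16*2))) = 1/((-81401 + 204992) + (-1*5329 - 184/32)) = 1/(123591 + (-5329 - 184*1/32)) = 1/(123591 + (-5329 - 23/4)) = 1/(123591 - 21339/4) = 1/(473025/4) = 4/473025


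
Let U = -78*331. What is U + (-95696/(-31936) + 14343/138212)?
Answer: -890198265967/34483894 ≈ -25815.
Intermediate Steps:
U = -25818
U + (-95696/(-31936) + 14343/138212) = -25818 + (-95696/(-31936) + 14343/138212) = -25818 + (-95696*(-1/31936) + 14343*(1/138212)) = -25818 + (5981/1996 + 14343/138212) = -25818 + 106909325/34483894 = -890198265967/34483894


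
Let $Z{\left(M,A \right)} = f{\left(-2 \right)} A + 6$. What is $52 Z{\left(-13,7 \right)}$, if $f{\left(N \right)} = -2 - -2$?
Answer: $312$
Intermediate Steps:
$f{\left(N \right)} = 0$ ($f{\left(N \right)} = -2 + 2 = 0$)
$Z{\left(M,A \right)} = 6$ ($Z{\left(M,A \right)} = 0 A + 6 = 0 + 6 = 6$)
$52 Z{\left(-13,7 \right)} = 52 \cdot 6 = 312$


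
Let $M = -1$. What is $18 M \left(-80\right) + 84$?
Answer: $1524$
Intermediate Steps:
$18 M \left(-80\right) + 84 = 18 \left(-1\right) \left(-80\right) + 84 = \left(-18\right) \left(-80\right) + 84 = 1440 + 84 = 1524$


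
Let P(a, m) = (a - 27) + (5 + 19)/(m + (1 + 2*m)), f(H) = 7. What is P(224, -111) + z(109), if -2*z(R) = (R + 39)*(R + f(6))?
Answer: -696127/83 ≈ -8387.1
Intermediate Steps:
z(R) = -(7 + R)*(39 + R)/2 (z(R) = -(R + 39)*(R + 7)/2 = -(39 + R)*(7 + R)/2 = -(7 + R)*(39 + R)/2)
P(a, m) = -27 + a + 24/(1 + 3*m) (P(a, m) = (-27 + a) + 24/(1 + 3*m) = -27 + a + 24/(1 + 3*m))
P(224, -111) + z(109) = (-3 + 224 - 81*(-111) + 3*224*(-111))/(1 + 3*(-111)) + (-273/2 - 23*109 - ½*109²) = (-3 + 224 + 8991 - 74592)/(1 - 333) + (-273/2 - 2507 - ½*11881) = -65380/(-332) + (-273/2 - 2507 - 11881/2) = -1/332*(-65380) - 8584 = 16345/83 - 8584 = -696127/83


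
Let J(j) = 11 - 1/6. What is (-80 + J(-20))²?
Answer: 172225/36 ≈ 4784.0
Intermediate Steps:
J(j) = 65/6 (J(j) = 11 - 1*⅙ = 11 - ⅙ = 65/6)
(-80 + J(-20))² = (-80 + 65/6)² = (-415/6)² = 172225/36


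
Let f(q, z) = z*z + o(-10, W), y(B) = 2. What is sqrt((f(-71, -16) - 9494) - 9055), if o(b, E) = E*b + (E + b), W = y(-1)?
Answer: I*sqrt(18321) ≈ 135.35*I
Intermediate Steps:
W = 2
o(b, E) = E + b + E*b
f(q, z) = -28 + z**2 (f(q, z) = z*z + (2 - 10 + 2*(-10)) = z**2 + (2 - 10 - 20) = z**2 - 28 = -28 + z**2)
sqrt((f(-71, -16) - 9494) - 9055) = sqrt(((-28 + (-16)**2) - 9494) - 9055) = sqrt(((-28 + 256) - 9494) - 9055) = sqrt((228 - 9494) - 9055) = sqrt(-9266 - 9055) = sqrt(-18321) = I*sqrt(18321)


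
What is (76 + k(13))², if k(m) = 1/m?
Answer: 978121/169 ≈ 5787.7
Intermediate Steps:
(76 + k(13))² = (76 + 1/13)² = (989/13)² = 978121/169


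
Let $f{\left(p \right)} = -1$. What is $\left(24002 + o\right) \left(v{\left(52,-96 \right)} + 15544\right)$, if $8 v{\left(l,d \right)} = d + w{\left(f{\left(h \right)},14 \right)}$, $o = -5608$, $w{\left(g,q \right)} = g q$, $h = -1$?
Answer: $\frac{571326837}{2} \approx 2.8566 \cdot 10^{8}$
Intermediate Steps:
$v{\left(l,d \right)} = - \frac{7}{4} + \frac{d}{8}$ ($v{\left(l,d \right)} = \frac{d - 14}{8} = \frac{-14 + d}{8} = - \frac{7}{4} + \frac{d}{8}$)
$\left(24002 + o\right) \left(v{\left(52,-96 \right)} + 15544\right) = \left(24002 - 5608\right) \left(\left(- \frac{7}{4} + \frac{1}{8} \left(-96\right)\right) + 15544\right) = 18394 \left(\left(- \frac{7}{4} - 12\right) + 15544\right) = 18394 \left(- \frac{55}{4} + 15544\right) = 18394 \cdot \frac{62121}{4} = \frac{571326837}{2}$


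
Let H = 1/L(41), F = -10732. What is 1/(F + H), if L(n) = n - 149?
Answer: -108/1159057 ≈ -9.3179e-5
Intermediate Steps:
L(n) = -149 + n
H = -1/108 (H = 1/(-149 + 41) = 1/(-108) = -1/108 ≈ -0.0092593)
1/(F + H) = 1/(-10732 - 1/108) = 1/(-1159057/108) = -108/1159057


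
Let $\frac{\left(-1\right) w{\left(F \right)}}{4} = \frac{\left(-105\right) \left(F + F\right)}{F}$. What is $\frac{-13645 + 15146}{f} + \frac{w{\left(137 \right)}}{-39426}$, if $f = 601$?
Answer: $\frac{9778931}{3949171} \approx 2.4762$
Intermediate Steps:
$w{\left(F \right)} = 840$ ($w{\left(F \right)} = - 4 \frac{\left(-105\right) \left(F + F\right)}{F} = - 4 \frac{\left(-105\right) 2 F}{F} = - 4 \frac{\left(-210\right) F}{F} = \left(-4\right) \left(-210\right) = 840$)
$\frac{-13645 + 15146}{f} + \frac{w{\left(137 \right)}}{-39426} = \frac{-13645 + 15146}{601} + \frac{840}{-39426} = 1501 \cdot \frac{1}{601} + 840 \left(- \frac{1}{39426}\right) = \frac{1501}{601} - \frac{140}{6571} = \frac{9778931}{3949171}$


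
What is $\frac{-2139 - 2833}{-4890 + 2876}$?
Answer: $\frac{2486}{1007} \approx 2.4687$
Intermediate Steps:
$\frac{-2139 - 2833}{-4890 + 2876} = - \frac{4972}{-2014} = \left(-4972\right) \left(- \frac{1}{2014}\right) = \frac{2486}{1007}$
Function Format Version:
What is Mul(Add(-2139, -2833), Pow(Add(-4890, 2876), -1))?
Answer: Rational(2486, 1007) ≈ 2.4687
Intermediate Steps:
Mul(Add(-2139, -2833), Pow(Add(-4890, 2876), -1)) = Mul(-4972, Pow(-2014, -1)) = Mul(-4972, Rational(-1, 2014)) = Rational(2486, 1007)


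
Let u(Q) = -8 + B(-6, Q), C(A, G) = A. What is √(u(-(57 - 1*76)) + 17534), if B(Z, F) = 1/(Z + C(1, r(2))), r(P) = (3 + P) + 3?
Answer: √438145/5 ≈ 132.39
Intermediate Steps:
r(P) = 6 + P
B(Z, F) = 1/(1 + Z) (B(Z, F) = 1/(Z + 1) = 1/(1 + Z))
u(Q) = -41/5 (u(Q) = -8 + 1/(1 - 6) = -8 + 1/(-5) = -8 - ⅕ = -41/5)
√(u(-(57 - 1*76)) + 17534) = √(-41/5 + 17534) = √(87629/5) = √438145/5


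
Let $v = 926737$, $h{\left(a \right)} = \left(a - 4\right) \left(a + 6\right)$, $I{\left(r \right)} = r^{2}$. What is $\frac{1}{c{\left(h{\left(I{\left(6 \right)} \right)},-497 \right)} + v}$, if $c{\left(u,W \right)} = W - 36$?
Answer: $\frac{1}{926204} \approx 1.0797 \cdot 10^{-6}$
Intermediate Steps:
$h{\left(a \right)} = \left(-4 + a\right) \left(6 + a\right)$
$c{\left(u,W \right)} = -36 + W$
$\frac{1}{c{\left(h{\left(I{\left(6 \right)} \right)},-497 \right)} + v} = \frac{1}{\left(-36 - 497\right) + 926737} = \frac{1}{-533 + 926737} = \frac{1}{926204}$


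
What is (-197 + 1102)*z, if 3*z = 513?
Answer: 154755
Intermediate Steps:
z = 171 (z = (⅓)*513 = 171)
(-197 + 1102)*z = (-197 + 1102)*171 = 905*171 = 154755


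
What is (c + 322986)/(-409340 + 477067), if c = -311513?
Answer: 1043/6157 ≈ 0.16940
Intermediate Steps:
(c + 322986)/(-409340 + 477067) = (-311513 + 322986)/(-409340 + 477067) = 11473/67727 = 11473*(1/67727) = 1043/6157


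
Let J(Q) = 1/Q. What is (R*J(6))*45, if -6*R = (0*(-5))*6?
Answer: 0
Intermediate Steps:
R = 0 (R = -0*(-5)*6/6 = -0*6 = -1/6*0 = 0)
(R*J(6))*45 = (0/6)*45 = (0*(1/6))*45 = 0*45 = 0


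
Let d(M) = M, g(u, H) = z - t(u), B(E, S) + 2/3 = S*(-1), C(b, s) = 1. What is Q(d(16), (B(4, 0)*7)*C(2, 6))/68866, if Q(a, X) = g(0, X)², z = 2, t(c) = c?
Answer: 2/34433 ≈ 5.8084e-5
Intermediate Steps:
B(E, S) = -⅔ - S (B(E, S) = -⅔ + S*(-1) = -⅔ - S)
g(u, H) = 2 - u
Q(a, X) = 4 (Q(a, X) = (2 - 1*0)² = (2 + 0)² = 2² = 4)
Q(d(16), (B(4, 0)*7)*C(2, 6))/68866 = 4/68866 = 4*(1/68866) = 2/34433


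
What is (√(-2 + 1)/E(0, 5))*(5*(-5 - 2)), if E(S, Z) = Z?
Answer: -7*I ≈ -7.0*I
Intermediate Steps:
(√(-2 + 1)/E(0, 5))*(5*(-5 - 2)) = (√(-2 + 1)/5)*(5*(-5 - 2)) = (√(-1)/5)*(5*(-7)) = (I/5)*(-35) = -7*I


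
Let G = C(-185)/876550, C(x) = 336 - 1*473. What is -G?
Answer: 137/876550 ≈ 0.00015629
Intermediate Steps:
C(x) = -137 (C(x) = 336 - 473 = -137)
G = -137/876550 ≈ -0.00015629
-G = -1*(-137/876550) = 137/876550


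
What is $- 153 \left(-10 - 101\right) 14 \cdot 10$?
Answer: $2377620$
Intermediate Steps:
$- 153 \left(-10 - 101\right) 14 \cdot 10 = \left(-153\right) \left(-111\right) 140 = 16983 \cdot 140 = 2377620$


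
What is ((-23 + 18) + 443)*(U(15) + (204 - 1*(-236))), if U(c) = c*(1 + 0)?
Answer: 199290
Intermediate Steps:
U(c) = c (U(c) = c*1 = c)
((-23 + 18) + 443)*(U(15) + (204 - 1*(-236))) = ((-23 + 18) + 443)*(15 + (204 - 1*(-236))) = (-5 + 443)*(15 + (204 + 236)) = 438*(15 + 440) = 438*455 = 199290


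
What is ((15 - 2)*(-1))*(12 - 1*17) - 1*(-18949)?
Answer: 19014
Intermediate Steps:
((15 - 2)*(-1))*(12 - 1*17) - 1*(-18949) = (13*(-1))*(12 - 17) + 18949 = -13*(-5) + 18949 = 65 + 18949 = 19014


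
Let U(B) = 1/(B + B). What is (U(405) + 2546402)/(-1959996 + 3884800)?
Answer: 2062585621/1559091240 ≈ 1.3229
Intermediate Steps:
U(B) = 1/(2*B)
(U(405) + 2546402)/(-1959996 + 3884800) = ((½)/405 + 2546402)/(-1959996 + 3884800) = ((½)*(1/405) + 2546402)/1924804 = (1/810 + 2546402)*(1/1924804) = (2062585621/810)*(1/1924804) = 2062585621/1559091240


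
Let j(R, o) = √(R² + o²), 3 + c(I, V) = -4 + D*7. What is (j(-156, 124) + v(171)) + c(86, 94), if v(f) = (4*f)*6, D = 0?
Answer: 4097 + 4*√2482 ≈ 4296.3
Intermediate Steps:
c(I, V) = -7 (c(I, V) = -3 + (-4 + 0*7) = -3 + (-4 + 0) = -3 - 4 = -7)
v(f) = 24*f
(j(-156, 124) + v(171)) + c(86, 94) = (√((-156)² + 124²) + 24*171) - 7 = (√(24336 + 15376) + 4104) - 7 = (√39712 + 4104) - 7 = (4*√2482 + 4104) - 7 = (4104 + 4*√2482) - 7 = 4097 + 4*√2482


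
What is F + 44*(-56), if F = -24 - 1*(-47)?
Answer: -2441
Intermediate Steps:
F = 23 (F = -24 + 47 = 23)
F + 44*(-56) = 23 + 44*(-56) = 23 - 2464 = -2441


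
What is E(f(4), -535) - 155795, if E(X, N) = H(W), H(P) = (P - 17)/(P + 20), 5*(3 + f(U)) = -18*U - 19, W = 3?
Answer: -3583299/23 ≈ -1.5580e+5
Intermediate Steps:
f(U) = -34/5 - 18*U/5 (f(U) = -3 + (-18*U - 19)/5 = -3 + (-19 - 18*U)/5 = -3 + (-19/5 - 18*U/5) = -34/5 - 18*U/5)
H(P) = (-17 + P)/(20 + P)
E(X, N) = -14/23 (E(X, N) = (-17 + 3)/(20 + 3) = -14/23)
E(f(4), -535) - 155795 = -14/23 - 155795 = -3583299/23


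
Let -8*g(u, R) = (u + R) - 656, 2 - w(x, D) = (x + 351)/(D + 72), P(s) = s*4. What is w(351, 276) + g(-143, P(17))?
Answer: 21195/232 ≈ 91.358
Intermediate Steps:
P(s) = 4*s
w(x, D) = 2 - (351 + x)/(72 + D) (w(x, D) = 2 - (x + 351)/(D + 72) = 2 - (351 + x)/(72 + D))
g(u, R) = 82 - R/8 - u/8 (g(u, R) = -((u + R) - 656)/8 = -((R + u) - 656)/8 = -(-656 + R + u)/8 = 82 - R/8 - u/8)
w(351, 276) + g(-143, P(17)) = (-207 - 1*351 + 2*276)/(72 + 276) + (82 - 17/2 - 1/8*(-143)) = (-207 - 351 + 552)/348 + (82 - 1/8*68 + 143/8) = (1/348)*(-6) + (82 - 17/2 + 143/8) = -1/58 + 731/8 = 21195/232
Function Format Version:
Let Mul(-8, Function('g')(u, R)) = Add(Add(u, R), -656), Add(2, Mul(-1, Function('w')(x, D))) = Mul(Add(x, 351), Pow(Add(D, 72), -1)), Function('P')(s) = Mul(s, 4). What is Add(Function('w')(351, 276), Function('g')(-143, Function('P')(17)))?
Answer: Rational(21195, 232) ≈ 91.358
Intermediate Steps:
Function('P')(s) = Mul(4, s)
Function('w')(x, D) = Add(2, Mul(-1, Pow(Add(72, D), -1), Add(351, x))) (Function('w')(x, D) = Add(2, Mul(-1, Mul(Add(x, 351), Pow(Add(D, 72), -1)))) = Add(2, Mul(-1, Mul(Add(351, x), Pow(Add(72, D), -1)))) = Add(2, Mul(-1, Mul(Pow(Add(72, D), -1), Add(351, x)))) = Add(2, Mul(-1, Pow(Add(72, D), -1), Add(351, x))))
Function('g')(u, R) = Add(82, Mul(Rational(-1, 8), R), Mul(Rational(-1, 8), u)) (Function('g')(u, R) = Mul(Rational(-1, 8), Add(Add(u, R), -656)) = Mul(Rational(-1, 8), Add(Add(R, u), -656)) = Mul(Rational(-1, 8), Add(-656, R, u)) = Add(82, Mul(Rational(-1, 8), R), Mul(Rational(-1, 8), u)))
Add(Function('w')(351, 276), Function('g')(-143, Function('P')(17))) = Add(Mul(Pow(Add(72, 276), -1), Add(-207, Mul(-1, 351), Mul(2, 276))), Add(82, Mul(Rational(-1, 8), Mul(4, 17)), Mul(Rational(-1, 8), -143))) = Add(Mul(Pow(348, -1), Add(-207, -351, 552)), Add(82, Mul(Rational(-1, 8), 68), Rational(143, 8))) = Add(Mul(Rational(1, 348), -6), Add(82, Rational(-17, 2), Rational(143, 8))) = Add(Rational(-1, 58), Rational(731, 8)) = Rational(21195, 232)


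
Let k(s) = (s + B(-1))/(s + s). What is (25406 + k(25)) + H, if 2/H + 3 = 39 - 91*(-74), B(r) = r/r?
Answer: 430005356/16925 ≈ 25407.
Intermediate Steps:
B(r) = 1
k(s) = (1 + s)/(2*s) (k(s) = (s + 1)/(s + s) = (1 + s)/((2*s)) = (1 + s)*(1/(2*s)) = (1 + s)/(2*s))
H = 1/3385 (H = 2/(-3 + (39 - 91*(-74))) = 2/(-3 + (39 + 6734)) = 2/(-3 + 6773) = 2/6770 = 2*(1/6770) = 1/3385 ≈ 0.00029542)
(25406 + k(25)) + H = (25406 + (½)*(1 + 25)/25) + 1/3385 = (25406 + (½)*(1/25)*26) + 1/3385 = (25406 + 13/25) + 1/3385 = 635163/25 + 1/3385 = 430005356/16925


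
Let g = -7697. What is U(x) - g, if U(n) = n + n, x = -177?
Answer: 7343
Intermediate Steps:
U(n) = 2*n
U(x) - g = 2*(-177) - 1*(-7697) = -354 + 7697 = 7343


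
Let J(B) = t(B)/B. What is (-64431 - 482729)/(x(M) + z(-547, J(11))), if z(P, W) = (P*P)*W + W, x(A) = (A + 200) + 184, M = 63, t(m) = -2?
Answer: 6018760/593503 ≈ 10.141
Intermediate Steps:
x(A) = 384 + A (x(A) = (200 + A) + 184 = 384 + A)
J(B) = -2/B
z(P, W) = W + W*P**2 (z(P, W) = P**2*W + W = W*P**2 + W = W + W*P**2)
(-64431 - 482729)/(x(M) + z(-547, J(11))) = (-64431 - 482729)/((384 + 63) + (-2/11)*(1 + (-547)**2)) = -547160/(447 + (-2*1/11)*(1 + 299209)) = -547160/(447 - 2/11*299210) = -547160/(447 - 598420/11) = -547160/(-593503/11) = -547160*(-11/593503) = 6018760/593503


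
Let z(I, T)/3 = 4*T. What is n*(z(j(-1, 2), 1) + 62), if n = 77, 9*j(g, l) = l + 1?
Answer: 5698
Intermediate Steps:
j(g, l) = ⅑ + l/9 (j(g, l) = (l + 1)/9 = (1 + l)/9 = ⅑ + l/9)
z(I, T) = 12*T (z(I, T) = 3*(4*T) = 12*T)
n*(z(j(-1, 2), 1) + 62) = 77*(12*1 + 62) = 77*(12 + 62) = 77*74 = 5698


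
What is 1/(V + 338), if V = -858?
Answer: -1/520 ≈ -0.0019231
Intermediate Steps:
1/(V + 338) = 1/(-858 + 338) = 1/(-520) = -1/520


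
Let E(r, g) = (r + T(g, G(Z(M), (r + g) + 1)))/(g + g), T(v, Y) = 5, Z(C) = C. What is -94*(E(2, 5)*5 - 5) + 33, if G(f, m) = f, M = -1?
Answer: 174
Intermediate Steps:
E(r, g) = (5 + r)/(2*g) (E(r, g) = (r + 5)/(g + g) = (5 + r)/((2*g)) = (5 + r)*(1/(2*g)) = (5 + r)/(2*g))
-94*(E(2, 5)*5 - 5) + 33 = -94*(((½)*(5 + 2)/5)*5 - 5) + 33 = -94*(((½)*(⅕)*7)*5 - 5) + 33 = -94*((7/10)*5 - 5) + 33 = -94*(7/2 - 5) + 33 = -94*(-3/2) + 33 = 141 + 33 = 174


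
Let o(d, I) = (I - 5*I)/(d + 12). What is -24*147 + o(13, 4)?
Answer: -88216/25 ≈ -3528.6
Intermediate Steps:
o(d, I) = -4*I/(12 + d) (o(d, I) = (-4*I)/(12 + d) = -4*I/(12 + d))
-24*147 + o(13, 4) = -24*147 - 4*4/(12 + 13) = -3528 - 4*4/25 = -3528 - 4*4*1/25 = -3528 - 16/25 = -88216/25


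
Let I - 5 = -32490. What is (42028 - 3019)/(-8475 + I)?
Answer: -39009/40960 ≈ -0.95237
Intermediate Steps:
I = -32485 (I = 5 - 32490 = -32485)
(42028 - 3019)/(-8475 + I) = (42028 - 3019)/(-8475 - 32485) = 39009/(-40960) = 39009*(-1/40960) = -39009/40960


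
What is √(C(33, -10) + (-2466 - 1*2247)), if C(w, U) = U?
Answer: I*√4723 ≈ 68.724*I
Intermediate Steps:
√(C(33, -10) + (-2466 - 1*2247)) = √(-10 + (-2466 - 1*2247)) = √(-10 + (-2466 - 2247)) = √(-10 - 4713) = √(-4723) = I*√4723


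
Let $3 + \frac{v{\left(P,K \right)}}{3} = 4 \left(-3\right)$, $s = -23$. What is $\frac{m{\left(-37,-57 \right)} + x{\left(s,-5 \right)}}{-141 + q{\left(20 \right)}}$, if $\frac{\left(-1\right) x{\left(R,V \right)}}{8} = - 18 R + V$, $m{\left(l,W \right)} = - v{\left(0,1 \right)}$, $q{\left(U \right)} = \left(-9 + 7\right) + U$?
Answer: $\frac{3227}{123} \approx 26.236$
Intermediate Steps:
$v{\left(P,K \right)} = -45$ ($v{\left(P,K \right)} = -9 + 3 \cdot 4 \left(-3\right) = -9 + 3 \left(-12\right) = -9 - 36 = -45$)
$q{\left(U \right)} = -2 + U$
$m{\left(l,W \right)} = 45$ ($m{\left(l,W \right)} = \left(-1\right) \left(-45\right) = 45$)
$x{\left(R,V \right)} = - 8 V + 144 R$ ($x{\left(R,V \right)} = - 8 \left(- 18 R + V\right) = - 8 \left(V - 18 R\right) = - 8 V + 144 R$)
$\frac{m{\left(-37,-57 \right)} + x{\left(s,-5 \right)}}{-141 + q{\left(20 \right)}} = \frac{45 + \left(\left(-8\right) \left(-5\right) + 144 \left(-23\right)\right)}{-141 + \left(-2 + 20\right)} = \frac{45 + \left(40 - 3312\right)}{-141 + 18} = \frac{45 - 3272}{-123} = \left(-3227\right) \left(- \frac{1}{123}\right) = \frac{3227}{123}$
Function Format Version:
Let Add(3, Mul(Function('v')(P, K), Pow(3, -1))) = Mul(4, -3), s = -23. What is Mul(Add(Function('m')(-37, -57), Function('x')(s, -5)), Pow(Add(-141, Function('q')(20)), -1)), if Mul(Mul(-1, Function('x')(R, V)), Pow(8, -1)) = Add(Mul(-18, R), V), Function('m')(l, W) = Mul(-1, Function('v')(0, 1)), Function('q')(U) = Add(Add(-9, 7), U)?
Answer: Rational(3227, 123) ≈ 26.236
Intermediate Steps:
Function('v')(P, K) = -45 (Function('v')(P, K) = Add(-9, Mul(3, Mul(4, -3))) = Add(-9, Mul(3, -12)) = Add(-9, -36) = -45)
Function('q')(U) = Add(-2, U)
Function('m')(l, W) = 45 (Function('m')(l, W) = Mul(-1, -45) = 45)
Function('x')(R, V) = Add(Mul(-8, V), Mul(144, R)) (Function('x')(R, V) = Mul(-8, Add(Mul(-18, R), V)) = Mul(-8, Add(V, Mul(-18, R))) = Add(Mul(-8, V), Mul(144, R)))
Mul(Add(Function('m')(-37, -57), Function('x')(s, -5)), Pow(Add(-141, Function('q')(20)), -1)) = Mul(Add(45, Add(Mul(-8, -5), Mul(144, -23))), Pow(Add(-141, Add(-2, 20)), -1)) = Mul(Add(45, Add(40, -3312)), Pow(Add(-141, 18), -1)) = Mul(Add(45, -3272), Pow(-123, -1)) = Mul(-3227, Rational(-1, 123)) = Rational(3227, 123)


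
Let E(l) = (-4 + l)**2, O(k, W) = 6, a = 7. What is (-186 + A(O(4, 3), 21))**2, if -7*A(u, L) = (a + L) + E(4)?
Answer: 36100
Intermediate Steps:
A(u, L) = -1 - L/7 (A(u, L) = -((7 + L) + (-4 + 4)**2)/7 = -((7 + L) + 0**2)/7 = -((7 + L) + 0)/7 = -(7 + L)/7 = -1 - L/7)
(-186 + A(O(4, 3), 21))**2 = (-186 + (-1 - 1/7*21))**2 = (-186 + (-1 - 3))**2 = (-186 - 4)**2 = (-190)**2 = 36100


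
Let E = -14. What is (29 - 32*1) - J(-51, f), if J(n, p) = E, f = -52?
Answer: 11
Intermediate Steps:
J(n, p) = -14
(29 - 32*1) - J(-51, f) = (29 - 32*1) - 1*(-14) = (29 - 32) + 14 = -3 + 14 = 11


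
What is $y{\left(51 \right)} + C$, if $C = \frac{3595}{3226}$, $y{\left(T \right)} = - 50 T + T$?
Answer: $- \frac{8058179}{3226} \approx -2497.9$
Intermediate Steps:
$y{\left(T \right)} = - 49 T$
$C = \frac{3595}{3226}$ ($C = 3595 \cdot \frac{1}{3226} = \frac{3595}{3226} \approx 1.1144$)
$y{\left(51 \right)} + C = \left(-49\right) 51 + \frac{3595}{3226} = -2499 + \frac{3595}{3226} = - \frac{8058179}{3226}$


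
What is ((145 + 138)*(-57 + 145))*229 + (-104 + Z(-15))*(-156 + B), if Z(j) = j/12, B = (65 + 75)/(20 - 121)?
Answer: 577677670/101 ≈ 5.7196e+6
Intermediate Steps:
B = -140/101 (B = 140/(-101) = 140*(-1/101) = -140/101 ≈ -1.3861)
Z(j) = j/12 (Z(j) = j*(1/12) = j/12)
((145 + 138)*(-57 + 145))*229 + (-104 + Z(-15))*(-156 + B) = ((145 + 138)*(-57 + 145))*229 + (-104 + (1/12)*(-15))*(-156 - 140/101) = (283*88)*229 + (-104 - 5/4)*(-15896/101) = 24904*229 - 421/4*(-15896/101) = 5703016 + 1673054/101 = 577677670/101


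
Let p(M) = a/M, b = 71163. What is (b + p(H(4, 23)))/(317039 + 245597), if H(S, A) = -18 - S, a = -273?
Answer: 1565859/12377992 ≈ 0.12650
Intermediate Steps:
p(M) = -273/M
(b + p(H(4, 23)))/(317039 + 245597) = (71163 - 273/(-18 - 1*4))/(317039 + 245597) = (71163 - 273/(-18 - 4))/562636 = (71163 - 273/(-22))*(1/562636) = (71163 - 273*(-1/22))*(1/562636) = (71163 + 273/22)*(1/562636) = (1565859/22)*(1/562636) = 1565859/12377992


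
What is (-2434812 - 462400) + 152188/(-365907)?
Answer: -1060110303472/365907 ≈ -2.8972e+6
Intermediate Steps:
(-2434812 - 462400) + 152188/(-365907) = -2897212 + 152188*(-1/365907) = -2897212 - 152188/365907 = -1060110303472/365907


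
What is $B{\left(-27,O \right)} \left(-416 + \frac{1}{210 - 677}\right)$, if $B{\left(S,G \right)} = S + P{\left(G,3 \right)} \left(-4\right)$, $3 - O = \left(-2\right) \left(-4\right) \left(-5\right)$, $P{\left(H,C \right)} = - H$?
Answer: $- \frac{28169585}{467} \approx -60320.0$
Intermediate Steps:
$O = 43$ ($O = 3 - \left(-2\right) \left(-4\right) \left(-5\right) = 3 - 8 \left(-5\right) = 3 - -40 = 3 + 40 = 43$)
$B{\left(S,G \right)} = S + 4 G$ ($B{\left(S,G \right)} = S + - G \left(-4\right) = S + 4 G$)
$B{\left(-27,O \right)} \left(-416 + \frac{1}{210 - 677}\right) = \left(-27 + 4 \cdot 43\right) \left(-416 + \frac{1}{210 - 677}\right) = \left(-27 + 172\right) \left(-416 + \frac{1}{-467}\right) = 145 \left(-416 - \frac{1}{467}\right) = 145 \left(- \frac{194273}{467}\right) = - \frac{28169585}{467}$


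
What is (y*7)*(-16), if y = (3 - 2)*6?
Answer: -672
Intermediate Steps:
y = 6 (y = 1*6 = 6)
(y*7)*(-16) = (6*7)*(-16) = 42*(-16) = -672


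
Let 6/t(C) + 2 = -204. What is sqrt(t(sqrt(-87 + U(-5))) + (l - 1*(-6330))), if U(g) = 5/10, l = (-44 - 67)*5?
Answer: sqrt(61266666)/103 ≈ 75.993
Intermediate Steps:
l = -555 (l = -111*5 = -555)
U(g) = 1/2 (U(g) = 5*(1/10) = 1/2)
t(C) = -3/103 (t(C) = 6/(-2 - 204) = 6/(-206) = 6*(-1/206) = -3/103)
sqrt(t(sqrt(-87 + U(-5))) + (l - 1*(-6330))) = sqrt(-3/103 + (-555 - 1*(-6330))) = sqrt(-3/103 + (-555 + 6330)) = sqrt(-3/103 + 5775) = sqrt(594822/103) = sqrt(61266666)/103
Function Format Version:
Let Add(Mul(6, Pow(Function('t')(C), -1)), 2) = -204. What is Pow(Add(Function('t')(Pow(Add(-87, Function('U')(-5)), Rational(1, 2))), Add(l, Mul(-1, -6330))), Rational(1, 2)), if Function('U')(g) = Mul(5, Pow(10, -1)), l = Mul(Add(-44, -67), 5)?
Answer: Mul(Rational(1, 103), Pow(61266666, Rational(1, 2))) ≈ 75.993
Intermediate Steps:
l = -555 (l = Mul(-111, 5) = -555)
Function('U')(g) = Rational(1, 2) (Function('U')(g) = Mul(5, Rational(1, 10)) = Rational(1, 2))
Function('t')(C) = Rational(-3, 103) (Function('t')(C) = Mul(6, Pow(Add(-2, -204), -1)) = Mul(6, Pow(-206, -1)) = Mul(6, Rational(-1, 206)) = Rational(-3, 103))
Pow(Add(Function('t')(Pow(Add(-87, Function('U')(-5)), Rational(1, 2))), Add(l, Mul(-1, -6330))), Rational(1, 2)) = Pow(Add(Rational(-3, 103), Add(-555, Mul(-1, -6330))), Rational(1, 2)) = Pow(Add(Rational(-3, 103), Add(-555, 6330)), Rational(1, 2)) = Pow(Add(Rational(-3, 103), 5775), Rational(1, 2)) = Pow(Rational(594822, 103), Rational(1, 2)) = Mul(Rational(1, 103), Pow(61266666, Rational(1, 2)))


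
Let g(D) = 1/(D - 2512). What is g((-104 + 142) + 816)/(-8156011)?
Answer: 1/13522666238 ≈ 7.3950e-11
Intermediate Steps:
g(D) = 1/(-2512 + D)
g((-104 + 142) + 816)/(-8156011) = 1/((-2512 + ((-104 + 142) + 816))*(-8156011)) = -1/8156011/(-2512 + (38 + 816)) = -1/8156011/(-2512 + 854) = -1/8156011/(-1658) = -1/1658*(-1/8156011) = 1/13522666238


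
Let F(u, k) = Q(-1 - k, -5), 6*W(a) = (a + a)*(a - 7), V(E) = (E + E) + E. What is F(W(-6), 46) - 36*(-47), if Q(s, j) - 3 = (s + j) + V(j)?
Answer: 1628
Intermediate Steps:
V(E) = 3*E (V(E) = 2*E + E = 3*E)
W(a) = a*(-7 + a)/3 (W(a) = ((a + a)*(a - 7))/6 = ((2*a)*(-7 + a))/6 = (2*a*(-7 + a))/6 = a*(-7 + a)/3)
Q(s, j) = 3 + s + 4*j (Q(s, j) = 3 + ((s + j) + 3*j) = 3 + ((j + s) + 3*j) = 3 + (s + 4*j) = 3 + s + 4*j)
F(u, k) = -18 - k (F(u, k) = 3 + (-1 - k) + 4*(-5) = 3 + (-1 - k) - 20 = -18 - k)
F(W(-6), 46) - 36*(-47) = (-18 - 1*46) - 36*(-47) = (-18 - 46) + 1692 = -64 + 1692 = 1628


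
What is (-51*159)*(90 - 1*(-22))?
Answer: -908208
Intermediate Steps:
(-51*159)*(90 - 1*(-22)) = -8109*(90 + 22) = -8109*112 = -908208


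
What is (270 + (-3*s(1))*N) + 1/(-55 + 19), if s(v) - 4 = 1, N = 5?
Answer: 7019/36 ≈ 194.97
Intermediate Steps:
s(v) = 5 (s(v) = 4 + 1 = 5)
(270 + (-3*s(1))*N) + 1/(-55 + 19) = (270 - 3*5*5) + 1/(-55 + 19) = (270 - 15*5) + 1/(-36) = (270 - 75) - 1/36 = 195 - 1/36 = 7019/36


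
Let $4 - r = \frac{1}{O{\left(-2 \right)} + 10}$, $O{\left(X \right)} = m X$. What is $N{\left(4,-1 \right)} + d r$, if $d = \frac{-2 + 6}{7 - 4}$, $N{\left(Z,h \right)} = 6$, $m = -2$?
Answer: $\frac{236}{21} \approx 11.238$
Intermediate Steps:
$O{\left(X \right)} = - 2 X$
$r = \frac{55}{14}$ ($r = 4 - \frac{1}{\left(-2\right) \left(-2\right) + 10} = 4 - \frac{1}{4 + 10} = 4 - \frac{1}{14} = \frac{55}{14} \approx 3.9286$)
$d = \frac{4}{3} \approx 1.3333$
$N{\left(4,-1 \right)} + d r = 6 + \frac{4}{3} \cdot \frac{55}{14} = 6 + \frac{110}{21} = \frac{236}{21}$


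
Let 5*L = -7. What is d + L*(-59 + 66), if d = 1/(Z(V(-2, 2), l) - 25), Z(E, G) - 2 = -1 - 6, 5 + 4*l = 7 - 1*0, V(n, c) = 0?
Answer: -59/6 ≈ -9.8333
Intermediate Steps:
L = -7/5 (L = (1/5)*(-7) = -7/5 ≈ -1.4000)
l = 1/2 (l = -5/4 + (7 - 1*0)/4 = -5/4 + (7 + 0)/4 = -5/4 + (1/4)*7 = -5/4 + 7/4 = 1/2 ≈ 0.50000)
Z(E, G) = -5 (Z(E, G) = 2 + (-1 - 6) = 2 - 7 = -5)
d = -1/30 (d = 1/(-5 - 25) = 1/(-30) = -1/30 ≈ -0.033333)
d + L*(-59 + 66) = -1/30 - 7*(-59 + 66)/5 = -1/30 - 7/5*7 = -1/30 - 49/5 = -59/6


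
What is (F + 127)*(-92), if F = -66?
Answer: -5612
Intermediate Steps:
(F + 127)*(-92) = (-66 + 127)*(-92) = 61*(-92) = -5612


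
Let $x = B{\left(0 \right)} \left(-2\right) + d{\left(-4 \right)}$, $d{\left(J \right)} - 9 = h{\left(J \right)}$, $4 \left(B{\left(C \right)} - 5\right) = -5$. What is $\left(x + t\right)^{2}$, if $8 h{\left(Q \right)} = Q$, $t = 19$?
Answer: $400$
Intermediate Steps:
$B{\left(C \right)} = \frac{15}{4}$ ($B{\left(C \right)} = 5 + \frac{1}{4} \left(-5\right) = 5 - \frac{5}{4} = \frac{15}{4}$)
$h{\left(Q \right)} = \frac{Q}{8}$
$d{\left(J \right)} = 9 + \frac{J}{8}$
$x = 1$ ($x = \frac{15}{4} \left(-2\right) + \left(9 + \frac{1}{8} \left(-4\right)\right) = - \frac{15}{2} + \left(9 - \frac{1}{2}\right) = - \frac{15}{2} + \frac{17}{2} = 1$)
$\left(x + t\right)^{2} = \left(1 + 19\right)^{2} = 20^{2} = 400$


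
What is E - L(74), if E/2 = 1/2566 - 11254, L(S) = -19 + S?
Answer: -28948328/1283 ≈ -22563.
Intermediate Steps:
E = -28877763/1283 (E = 2*(1/2566 - 11254) = 2*(-28877763/2566) = -28877763/1283 ≈ -22508.)
E - L(74) = -28877763/1283 - (-19 + 74) = -28877763/1283 - 1*55 = -28877763/1283 - 55 = -28948328/1283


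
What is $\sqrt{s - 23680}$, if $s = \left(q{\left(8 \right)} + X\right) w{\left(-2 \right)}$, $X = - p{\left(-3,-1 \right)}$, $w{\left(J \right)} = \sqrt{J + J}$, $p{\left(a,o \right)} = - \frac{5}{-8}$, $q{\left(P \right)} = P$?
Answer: $\frac{\sqrt{-94720 + 59 i}}{2} \approx 0.047926 + 153.88 i$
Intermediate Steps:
$p{\left(a,o \right)} = \frac{5}{8}$ ($p{\left(a,o \right)} = \left(-5\right) \left(- \frac{1}{8}\right) = \frac{5}{8}$)
$w{\left(J \right)} = \sqrt{2} \sqrt{J}$ ($w{\left(J \right)} = \sqrt{2 J} = \sqrt{2} \sqrt{J}$)
$X = - \frac{5}{8}$ ($X = \left(-1\right) \frac{5}{8} = - \frac{5}{8} \approx -0.625$)
$s = \frac{59 i}{4}$ ($s = \left(8 - \frac{5}{8}\right) \sqrt{2} \sqrt{-2} = \frac{59 \sqrt{2} i \sqrt{2}}{8} = \frac{59 \cdot 2 i}{8} = \frac{59 i}{4} \approx 14.75 i$)
$\sqrt{s - 23680} = \sqrt{\frac{59 i}{4} - 23680} = \sqrt{-23680 + \frac{59 i}{4}}$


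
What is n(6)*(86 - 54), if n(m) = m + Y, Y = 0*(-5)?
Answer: 192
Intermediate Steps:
Y = 0
n(m) = m (n(m) = m + 0 = m)
n(6)*(86 - 54) = 6*(86 - 54) = 6*32 = 192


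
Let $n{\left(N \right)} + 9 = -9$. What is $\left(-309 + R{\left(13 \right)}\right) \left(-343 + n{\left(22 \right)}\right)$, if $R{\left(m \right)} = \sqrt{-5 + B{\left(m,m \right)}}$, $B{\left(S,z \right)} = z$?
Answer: $111549 - 722 \sqrt{2} \approx 1.1053 \cdot 10^{5}$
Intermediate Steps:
$n{\left(N \right)} = -18$ ($n{\left(N \right)} = -9 - 9 = -18$)
$R{\left(m \right)} = \sqrt{-5 + m}$
$\left(-309 + R{\left(13 \right)}\right) \left(-343 + n{\left(22 \right)}\right) = \left(-309 + \sqrt{-5 + 13}\right) \left(-343 - 18\right) = \left(-309 + \sqrt{8}\right) \left(-361\right) = \left(-309 + 2 \sqrt{2}\right) \left(-361\right) = 111549 - 722 \sqrt{2}$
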